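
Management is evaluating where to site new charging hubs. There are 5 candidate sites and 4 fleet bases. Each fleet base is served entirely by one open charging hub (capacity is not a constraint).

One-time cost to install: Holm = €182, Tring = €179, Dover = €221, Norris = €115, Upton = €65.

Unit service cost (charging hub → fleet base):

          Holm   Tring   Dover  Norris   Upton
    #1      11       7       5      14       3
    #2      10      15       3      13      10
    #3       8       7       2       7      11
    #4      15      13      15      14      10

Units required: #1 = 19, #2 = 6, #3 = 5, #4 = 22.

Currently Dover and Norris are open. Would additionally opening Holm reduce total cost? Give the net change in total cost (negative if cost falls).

No — net change +182 (cost rises by 182).

Current service cost with {Dover, Norris}: 431.
Adding Holm: each fleet base re-picks its cheapest; new service cost 431, saving 0.
Extra fixed cost: 182. Net change = 182 − 0 = 182.
(Totals: 767 → 949.)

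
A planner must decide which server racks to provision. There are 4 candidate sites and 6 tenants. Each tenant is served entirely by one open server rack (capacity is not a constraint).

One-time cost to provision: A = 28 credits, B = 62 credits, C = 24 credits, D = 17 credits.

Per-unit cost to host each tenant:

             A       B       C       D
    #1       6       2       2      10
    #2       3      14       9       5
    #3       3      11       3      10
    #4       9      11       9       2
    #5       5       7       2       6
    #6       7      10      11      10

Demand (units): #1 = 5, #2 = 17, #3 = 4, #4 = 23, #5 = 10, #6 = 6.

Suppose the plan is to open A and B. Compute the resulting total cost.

Total cost: 462

Each tenant is assigned to its cheapest site among the open ones.
{A, B}: #1→B 2·5=10, #2→A 3·17=51, #3→A 3·4=12, #4→A 9·23=207, #5→A 5·10=50, #6→A 7·6=42. Service 372; fixed 90; total 462.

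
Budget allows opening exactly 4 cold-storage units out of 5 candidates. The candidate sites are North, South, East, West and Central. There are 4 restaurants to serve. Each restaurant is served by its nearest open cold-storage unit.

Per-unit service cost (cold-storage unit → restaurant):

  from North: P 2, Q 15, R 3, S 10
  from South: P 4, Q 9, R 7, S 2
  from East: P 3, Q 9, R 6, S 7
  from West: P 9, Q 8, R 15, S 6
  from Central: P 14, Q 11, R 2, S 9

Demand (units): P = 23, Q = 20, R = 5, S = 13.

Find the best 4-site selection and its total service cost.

Choose North, South, West and Central; total service cost 242.

With exactly 4 open, each restaurant uses its cheapest among the chosen.
{North, South, West, Central}: P→North 2·23=46, Q→West 8·20=160, R→Central 2·5=10, S→South 2·13=26. Service cost 242.
{North, South, East, West}: service cost 247
{North, South, East, Central}: service cost 262
Among all 5 size-4 choices, {North, South, West, Central} is lowest.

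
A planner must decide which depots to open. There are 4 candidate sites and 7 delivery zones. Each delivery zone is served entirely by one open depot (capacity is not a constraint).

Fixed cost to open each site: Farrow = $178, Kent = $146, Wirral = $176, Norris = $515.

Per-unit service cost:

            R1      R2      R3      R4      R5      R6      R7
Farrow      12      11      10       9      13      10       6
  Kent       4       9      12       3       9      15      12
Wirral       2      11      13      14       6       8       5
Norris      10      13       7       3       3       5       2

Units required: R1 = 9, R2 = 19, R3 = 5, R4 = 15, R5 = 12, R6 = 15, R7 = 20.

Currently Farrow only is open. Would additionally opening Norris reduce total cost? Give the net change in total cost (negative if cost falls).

Current service cost with {Farrow}: 928.
Adding Norris: each delivery zone re-picks its cheapest; new service cost 530, saving 398.
Extra fixed cost: 515. Net change = 515 − 398 = 117.
(Totals: 1106 → 1223.)

No — net change +117 (cost rises by 117).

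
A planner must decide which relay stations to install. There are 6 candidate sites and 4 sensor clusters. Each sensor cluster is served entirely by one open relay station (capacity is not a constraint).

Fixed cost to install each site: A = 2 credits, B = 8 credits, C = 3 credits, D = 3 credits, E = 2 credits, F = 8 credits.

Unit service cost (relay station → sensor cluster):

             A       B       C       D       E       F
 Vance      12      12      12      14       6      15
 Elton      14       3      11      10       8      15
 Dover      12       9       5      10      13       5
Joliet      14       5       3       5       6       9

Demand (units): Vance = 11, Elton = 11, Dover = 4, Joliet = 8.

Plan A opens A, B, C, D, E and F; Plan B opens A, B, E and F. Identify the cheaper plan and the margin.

Plan A is cheaper by 10.

Plan A: {A, B, C, D, E, F}: Vance→E 6·11=66, Elton→B 3·11=33, Dover→C 5·4=20, Joliet→C 3·8=24. Service 143; fixed 26; total 169.
Plan B: {A, B, E, F}: Vance→E 6·11=66, Elton→B 3·11=33, Dover→F 5·4=20, Joliet→B 5·8=40. Service 159; fixed 20; total 179.
Difference: |169 − 179| = 10.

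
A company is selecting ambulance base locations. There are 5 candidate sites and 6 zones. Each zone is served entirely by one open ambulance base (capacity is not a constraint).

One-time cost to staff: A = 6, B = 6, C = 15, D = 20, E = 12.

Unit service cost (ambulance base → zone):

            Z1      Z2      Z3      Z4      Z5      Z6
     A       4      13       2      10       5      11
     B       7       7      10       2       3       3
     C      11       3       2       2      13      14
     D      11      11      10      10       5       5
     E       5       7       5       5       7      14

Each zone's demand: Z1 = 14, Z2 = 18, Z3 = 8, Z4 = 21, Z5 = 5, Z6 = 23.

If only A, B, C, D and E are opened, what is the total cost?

Total cost: 311

Each zone is assigned to its cheapest site among the open ones.
{A, B, C, D, E}: Z1→A 4·14=56, Z2→C 3·18=54, Z3→A 2·8=16, Z4→B 2·21=42, Z5→B 3·5=15, Z6→B 3·23=69. Service 252; fixed 59; total 311.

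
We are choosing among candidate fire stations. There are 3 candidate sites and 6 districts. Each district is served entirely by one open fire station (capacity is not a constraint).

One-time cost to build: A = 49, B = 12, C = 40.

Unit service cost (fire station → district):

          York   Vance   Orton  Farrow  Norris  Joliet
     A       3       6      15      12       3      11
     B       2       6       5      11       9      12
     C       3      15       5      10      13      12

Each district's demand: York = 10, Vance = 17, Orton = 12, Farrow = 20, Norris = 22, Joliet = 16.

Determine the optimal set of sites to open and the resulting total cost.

For any fixed open set, each district goes to its cheapest open site; total = fixed + service.
{A, B}: York→B 2·10=20, Vance→A 6·17=102, Orton→B 5·12=60, Farrow→B 11·20=220, Norris→A 3·22=66, Joliet→A 11·16=176. Service 644; fixed 61; total 705.
{A, C}: service 634 + fixed 89 = 723
{A, B, C}: service 624 + fixed 101 = 725
{B}: York→B 2·10=20, Vance→B 6·17=102, Orton→B 5·12=60, Farrow→B 11·20=220, Norris→B 9·22=198, Joliet→B 12·16=192. Service 792; fixed 12; total 804.
No other subset beats 705.

Open A and B; minimum total cost 705.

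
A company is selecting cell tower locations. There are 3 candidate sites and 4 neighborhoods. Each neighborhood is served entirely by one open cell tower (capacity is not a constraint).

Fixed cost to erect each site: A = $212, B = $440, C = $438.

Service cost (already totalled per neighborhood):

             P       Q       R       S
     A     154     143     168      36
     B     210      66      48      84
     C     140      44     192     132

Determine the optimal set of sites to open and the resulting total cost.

Open A only; minimum total cost 713.

For any fixed open set, each neighborhood goes to its cheapest open site; total = fixed + service.
{A}: P→A 154, Q→A 143, R→A 168, S→A 36. Service 501; fixed 212; total 713.
{B}: service 408 + fixed 440 = 848
{C}: service 508 + fixed 438 = 946
{A, B, C}: P→C 140, Q→C 44, R→B 48, S→A 36. Service 268; fixed 1090; total 1358.
(All 7 nonempty subsets were checked; A only is lowest.)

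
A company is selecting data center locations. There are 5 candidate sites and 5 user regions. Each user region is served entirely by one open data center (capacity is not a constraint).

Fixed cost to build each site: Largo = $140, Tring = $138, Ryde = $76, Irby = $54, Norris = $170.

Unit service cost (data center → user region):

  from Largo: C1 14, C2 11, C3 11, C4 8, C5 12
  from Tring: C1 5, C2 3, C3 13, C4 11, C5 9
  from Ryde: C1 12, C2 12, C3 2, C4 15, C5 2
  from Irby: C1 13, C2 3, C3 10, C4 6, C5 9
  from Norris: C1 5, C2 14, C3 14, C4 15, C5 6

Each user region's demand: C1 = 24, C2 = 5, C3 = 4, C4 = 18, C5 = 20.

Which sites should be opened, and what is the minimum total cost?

For any fixed open set, each user region goes to its cheapest open site; total = fixed + service.
{Tring, Ryde, Irby}: C1→Tring 5·24=120, C2→Tring 3·5=15, C3→Ryde 2·4=8, C4→Irby 6·18=108, C5→Ryde 2·20=40. Service 291; fixed 268; total 559.
{Ryde, Irby}: service 459 + fixed 130 = 589
{Ryde, Irby, Norris}: service 291 + fixed 300 = 591
{Largo, Tring, Ryde, Irby, Norris}: service 291 + fixed 578 = 869
No other subset beats 559.

Open Tring, Ryde and Irby; minimum total cost 559.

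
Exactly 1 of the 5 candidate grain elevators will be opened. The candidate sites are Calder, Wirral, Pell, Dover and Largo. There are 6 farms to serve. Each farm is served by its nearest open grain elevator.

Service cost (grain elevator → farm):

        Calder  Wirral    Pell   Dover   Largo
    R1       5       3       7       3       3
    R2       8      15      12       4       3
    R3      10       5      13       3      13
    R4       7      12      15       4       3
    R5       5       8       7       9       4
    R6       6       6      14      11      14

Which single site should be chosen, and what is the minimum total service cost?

Choose Dover only; total service cost 34.

With exactly 1 open, each farm uses its cheapest among the chosen.
{Dover}: R1→Dover 3, R2→Dover 4, R3→Dover 3, R4→Dover 4, R5→Dover 9, R6→Dover 11. Service cost 34.
{Largo}: service cost 40
{Calder}: service cost 41
Among all 5 size-1 choices, {Dover} is lowest.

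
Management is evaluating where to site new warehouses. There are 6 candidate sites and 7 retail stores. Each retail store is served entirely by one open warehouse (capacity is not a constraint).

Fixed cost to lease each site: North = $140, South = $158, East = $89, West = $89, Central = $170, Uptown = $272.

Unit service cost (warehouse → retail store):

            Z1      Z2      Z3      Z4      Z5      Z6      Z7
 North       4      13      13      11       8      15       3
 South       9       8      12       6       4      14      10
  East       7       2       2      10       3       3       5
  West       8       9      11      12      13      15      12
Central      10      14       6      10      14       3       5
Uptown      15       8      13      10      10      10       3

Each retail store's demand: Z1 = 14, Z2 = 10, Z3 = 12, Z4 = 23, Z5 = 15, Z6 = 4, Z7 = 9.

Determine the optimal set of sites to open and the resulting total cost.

For any fixed open set, each retail store goes to its cheapest open site; total = fixed + service.
{East}: Z1→East 7·14=98, Z2→East 2·10=20, Z3→East 2·12=24, Z4→East 10·23=230, Z5→East 3·15=45, Z6→East 3·4=12, Z7→East 5·9=45. Service 474; fixed 89; total 563.
{South, East}: Z1→East 7·14=98, Z2→East 2·10=20, Z3→East 2·12=24, Z4→South 6·23=138, Z5→East 3·15=45, Z6→East 3·4=12, Z7→East 5·9=45. Service 382; fixed 247; total 629.
{North, East}: service 414 + fixed 229 = 643
{North, South, East, West, Central, Uptown}: Z1→North 4·14=56, Z2→East 2·10=20, Z3→East 2·12=24, Z4→South 6·23=138, Z5→East 3·15=45, Z6→East 3·4=12, Z7→North 3·9=27. Service 322; fixed 918; total 1240.
No other subset beats 563.

Open East only; minimum total cost 563.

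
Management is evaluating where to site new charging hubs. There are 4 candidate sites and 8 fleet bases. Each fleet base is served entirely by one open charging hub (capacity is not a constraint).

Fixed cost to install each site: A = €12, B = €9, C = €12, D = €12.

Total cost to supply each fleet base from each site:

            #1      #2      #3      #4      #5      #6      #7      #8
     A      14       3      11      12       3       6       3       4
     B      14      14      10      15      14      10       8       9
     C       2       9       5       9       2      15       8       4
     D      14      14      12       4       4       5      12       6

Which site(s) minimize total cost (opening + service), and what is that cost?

Open A and C; minimum total cost 58.

For any fixed open set, each fleet base goes to its cheapest open site; total = fixed + service.
{A, C}: #1→C 2, #2→A 3, #3→C 5, #4→C 9, #5→C 2, #6→A 6, #7→A 3, #8→A 4. Service 34; fixed 24; total 58.
{C, D}: service 39 + fixed 24 = 63
{A, C, D}: service 28 + fixed 36 = 64
{A, B, C, D}: #1→C 2, #2→A 3, #3→C 5, #4→D 4, #5→C 2, #6→D 5, #7→A 3, #8→A 4. Service 28; fixed 45; total 73.
(All 15 nonempty subsets were checked; A and C is lowest.)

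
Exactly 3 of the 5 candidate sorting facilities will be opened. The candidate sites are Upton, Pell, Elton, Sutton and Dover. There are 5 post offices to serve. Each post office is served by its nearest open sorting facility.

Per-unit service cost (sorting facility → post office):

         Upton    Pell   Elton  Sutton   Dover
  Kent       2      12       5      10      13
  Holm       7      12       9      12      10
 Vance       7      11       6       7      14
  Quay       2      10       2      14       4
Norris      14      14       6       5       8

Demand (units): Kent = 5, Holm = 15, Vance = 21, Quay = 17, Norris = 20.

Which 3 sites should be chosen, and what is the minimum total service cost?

With exactly 3 open, each post office uses its cheapest among the chosen.
{Upton, Elton, Sutton}: Kent→Upton 2·5=10, Holm→Upton 7·15=105, Vance→Elton 6·21=126, Quay→Upton 2·17=34, Norris→Sutton 5·20=100. Service cost 375.
{Upton, Pell, Elton}: service cost 395
{Upton, Elton, Dover}: service cost 395
Among all 10 size-3 choices, {Upton, Elton, Sutton} is lowest.

Choose Upton, Elton and Sutton; total service cost 375.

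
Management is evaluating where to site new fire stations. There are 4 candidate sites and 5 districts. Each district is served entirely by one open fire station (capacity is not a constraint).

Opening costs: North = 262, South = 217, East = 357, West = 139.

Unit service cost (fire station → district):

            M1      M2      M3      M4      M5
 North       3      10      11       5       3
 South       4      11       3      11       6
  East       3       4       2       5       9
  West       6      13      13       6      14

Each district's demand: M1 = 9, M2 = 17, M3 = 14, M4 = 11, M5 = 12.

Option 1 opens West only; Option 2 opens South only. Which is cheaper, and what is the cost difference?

Option 1: {West}: M1→West 6·9=54, M2→West 13·17=221, M3→West 13·14=182, M4→West 6·11=66, M5→West 14·12=168. Service 691; fixed 139; total 830.
Option 2: {South}: M1→South 4·9=36, M2→South 11·17=187, M3→South 3·14=42, M4→South 11·11=121, M5→South 6·12=72. Service 458; fixed 217; total 675.
Difference: |830 − 675| = 155.

Option 2 is cheaper by 155.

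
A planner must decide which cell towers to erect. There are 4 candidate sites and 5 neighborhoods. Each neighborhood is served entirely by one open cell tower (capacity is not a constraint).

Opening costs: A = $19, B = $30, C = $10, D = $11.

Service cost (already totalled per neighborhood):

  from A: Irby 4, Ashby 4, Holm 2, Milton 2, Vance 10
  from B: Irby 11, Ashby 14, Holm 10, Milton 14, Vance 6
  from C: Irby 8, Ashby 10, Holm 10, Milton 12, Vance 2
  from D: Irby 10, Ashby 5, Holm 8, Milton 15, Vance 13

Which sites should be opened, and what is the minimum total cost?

Open A only; minimum total cost 41.

For any fixed open set, each neighborhood goes to its cheapest open site; total = fixed + service.
{A}: Irby→A 4, Ashby→A 4, Holm→A 2, Milton→A 2, Vance→A 10. Service 22; fixed 19; total 41.
{A, C}: Irby→A 4, Ashby→A 4, Holm→A 2, Milton→A 2, Vance→C 2. Service 14; fixed 29; total 43.
{A, D}: service 22 + fixed 30 = 52
{A, B, C, D}: service 14 + fixed 70 = 84
No other subset beats 41.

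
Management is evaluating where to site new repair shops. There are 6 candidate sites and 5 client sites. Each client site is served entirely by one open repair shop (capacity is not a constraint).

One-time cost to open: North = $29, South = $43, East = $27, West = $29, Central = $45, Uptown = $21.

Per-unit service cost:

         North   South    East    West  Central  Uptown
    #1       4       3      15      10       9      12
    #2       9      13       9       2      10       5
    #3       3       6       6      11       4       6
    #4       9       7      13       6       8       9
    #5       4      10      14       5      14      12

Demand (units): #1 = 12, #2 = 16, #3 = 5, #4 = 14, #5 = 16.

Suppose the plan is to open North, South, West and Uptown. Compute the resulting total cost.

Each client site is assigned to its cheapest site among the open ones.
{North, South, West, Uptown}: #1→South 3·12=36, #2→West 2·16=32, #3→North 3·5=15, #4→West 6·14=84, #5→North 4·16=64. Service 231; fixed 122; total 353.

Total cost: 353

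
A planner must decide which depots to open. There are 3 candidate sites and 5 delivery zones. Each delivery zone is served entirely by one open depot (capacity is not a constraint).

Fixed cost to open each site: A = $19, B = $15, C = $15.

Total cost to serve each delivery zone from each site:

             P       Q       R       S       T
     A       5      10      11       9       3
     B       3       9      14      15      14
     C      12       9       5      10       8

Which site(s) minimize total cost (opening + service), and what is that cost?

Open A only; minimum total cost 57.

For any fixed open set, each delivery zone goes to its cheapest open site; total = fixed + service.
{A}: P→A 5, Q→A 10, R→A 11, S→A 9, T→A 3. Service 38; fixed 19; total 57.
{C}: P→C 12, Q→C 9, R→C 5, S→C 10, T→C 8. Service 44; fixed 15; total 59.
{A, C}: service 31 + fixed 34 = 65
{A, B, C}: P→B 3, Q→B 9, R→C 5, S→A 9, T→A 3. Service 29; fixed 49; total 78.
(All 7 nonempty subsets were checked; A only is lowest.)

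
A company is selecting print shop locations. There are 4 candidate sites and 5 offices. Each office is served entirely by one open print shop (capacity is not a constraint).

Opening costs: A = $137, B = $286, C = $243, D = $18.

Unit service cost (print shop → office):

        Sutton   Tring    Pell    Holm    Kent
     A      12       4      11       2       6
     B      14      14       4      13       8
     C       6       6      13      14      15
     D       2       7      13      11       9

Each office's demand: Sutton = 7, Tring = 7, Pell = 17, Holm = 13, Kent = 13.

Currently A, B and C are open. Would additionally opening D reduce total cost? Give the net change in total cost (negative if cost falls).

Current service cost with {A, B, C}: 242.
Adding D: each office re-picks its cheapest; new service cost 214, saving 28.
Extra fixed cost: 18. Net change = 18 − 28 = -10.
(Totals: 908 → 898.)

Yes — net change −10 (cost falls by 10).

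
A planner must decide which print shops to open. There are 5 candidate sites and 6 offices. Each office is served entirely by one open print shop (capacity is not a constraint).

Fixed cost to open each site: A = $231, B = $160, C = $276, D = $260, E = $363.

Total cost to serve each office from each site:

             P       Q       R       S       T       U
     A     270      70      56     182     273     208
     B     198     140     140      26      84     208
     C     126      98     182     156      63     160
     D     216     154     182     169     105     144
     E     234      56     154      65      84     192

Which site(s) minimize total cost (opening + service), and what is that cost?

For any fixed open set, each office goes to its cheapest open site; total = fixed + service.
{B}: P→B 198, Q→B 140, R→B 140, S→B 26, T→B 84, U→B 208. Service 796; fixed 160; total 956.
{A, B}: service 642 + fixed 391 = 1033
{B, C}: service 613 + fixed 436 = 1049
{A, B, C, D, E}: P→C 126, Q→E 56, R→A 56, S→B 26, T→C 63, U→D 144. Service 471; fixed 1290; total 1761.
No other subset beats 956.

Open B only; minimum total cost 956.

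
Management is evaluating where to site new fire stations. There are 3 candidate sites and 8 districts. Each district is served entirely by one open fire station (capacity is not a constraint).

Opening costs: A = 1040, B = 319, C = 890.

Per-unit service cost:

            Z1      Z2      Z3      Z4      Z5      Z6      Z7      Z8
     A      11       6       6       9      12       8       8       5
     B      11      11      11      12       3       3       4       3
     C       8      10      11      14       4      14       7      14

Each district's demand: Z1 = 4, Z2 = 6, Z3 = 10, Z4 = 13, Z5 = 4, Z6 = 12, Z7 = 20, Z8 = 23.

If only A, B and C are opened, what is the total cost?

Total cost: 2691

Each district is assigned to its cheapest site among the open ones.
{A, B, C}: Z1→C 8·4=32, Z2→A 6·6=36, Z3→A 6·10=60, Z4→A 9·13=117, Z5→B 3·4=12, Z6→B 3·12=36, Z7→B 4·20=80, Z8→B 3·23=69. Service 442; fixed 2249; total 2691.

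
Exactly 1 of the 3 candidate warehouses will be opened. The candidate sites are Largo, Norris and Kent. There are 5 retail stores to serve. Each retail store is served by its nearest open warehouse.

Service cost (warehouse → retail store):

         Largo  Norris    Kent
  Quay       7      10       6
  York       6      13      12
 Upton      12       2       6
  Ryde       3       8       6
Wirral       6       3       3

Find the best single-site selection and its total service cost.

With exactly 1 open, each retail store uses its cheapest among the chosen.
{Kent}: Quay→Kent 6, York→Kent 12, Upton→Kent 6, Ryde→Kent 6, Wirral→Kent 3. Service cost 33.
{Largo}: service cost 34
{Norris}: service cost 36
Among all 3 size-1 choices, {Kent} is lowest.

Choose Kent only; total service cost 33.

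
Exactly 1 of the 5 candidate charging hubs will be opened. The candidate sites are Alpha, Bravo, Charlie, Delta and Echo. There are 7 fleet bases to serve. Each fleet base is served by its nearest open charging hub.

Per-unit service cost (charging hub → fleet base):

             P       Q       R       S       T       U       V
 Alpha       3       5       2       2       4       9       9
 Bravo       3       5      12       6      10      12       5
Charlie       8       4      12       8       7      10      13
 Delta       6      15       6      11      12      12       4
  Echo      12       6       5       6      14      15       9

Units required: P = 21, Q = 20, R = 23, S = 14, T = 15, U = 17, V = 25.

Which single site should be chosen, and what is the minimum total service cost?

Choose Alpha only; total service cost 675.

With exactly 1 open, each fleet base uses its cheapest among the chosen.
{Alpha}: P→Alpha 3·21=63, Q→Alpha 5·20=100, R→Alpha 2·23=46, S→Alpha 2·14=28, T→Alpha 4·15=60, U→Alpha 9·17=153, V→Alpha 9·25=225. Service cost 675.
{Bravo}: service cost 1002
{Delta}: service cost 1202
Among all 5 size-1 choices, {Alpha} is lowest.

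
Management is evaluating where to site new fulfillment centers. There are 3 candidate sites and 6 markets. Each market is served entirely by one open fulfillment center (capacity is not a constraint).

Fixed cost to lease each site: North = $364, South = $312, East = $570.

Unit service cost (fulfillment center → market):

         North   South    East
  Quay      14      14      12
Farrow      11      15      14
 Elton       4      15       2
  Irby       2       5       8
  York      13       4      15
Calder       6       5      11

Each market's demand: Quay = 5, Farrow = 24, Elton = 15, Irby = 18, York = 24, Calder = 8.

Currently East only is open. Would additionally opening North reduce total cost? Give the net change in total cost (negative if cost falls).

No — net change +96 (cost rises by 96).

Current service cost with {East}: 1018.
Adding North: each market re-picks its cheapest; new service cost 750, saving 268.
Extra fixed cost: 364. Net change = 364 − 268 = 96.
(Totals: 1588 → 1684.)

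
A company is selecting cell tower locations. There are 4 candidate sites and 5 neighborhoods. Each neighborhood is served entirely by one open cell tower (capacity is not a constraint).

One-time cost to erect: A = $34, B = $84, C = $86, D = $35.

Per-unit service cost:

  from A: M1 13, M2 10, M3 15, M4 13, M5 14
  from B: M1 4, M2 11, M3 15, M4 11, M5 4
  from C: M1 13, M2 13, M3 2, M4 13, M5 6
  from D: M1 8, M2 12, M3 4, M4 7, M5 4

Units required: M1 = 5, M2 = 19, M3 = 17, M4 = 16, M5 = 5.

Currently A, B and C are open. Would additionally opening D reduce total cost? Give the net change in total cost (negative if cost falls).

Current service cost with {A, B, C}: 440.
Adding D: each neighborhood re-picks its cheapest; new service cost 376, saving 64.
Extra fixed cost: 35. Net change = 35 − 64 = -29.
(Totals: 644 → 615.)

Yes — net change −29 (cost falls by 29).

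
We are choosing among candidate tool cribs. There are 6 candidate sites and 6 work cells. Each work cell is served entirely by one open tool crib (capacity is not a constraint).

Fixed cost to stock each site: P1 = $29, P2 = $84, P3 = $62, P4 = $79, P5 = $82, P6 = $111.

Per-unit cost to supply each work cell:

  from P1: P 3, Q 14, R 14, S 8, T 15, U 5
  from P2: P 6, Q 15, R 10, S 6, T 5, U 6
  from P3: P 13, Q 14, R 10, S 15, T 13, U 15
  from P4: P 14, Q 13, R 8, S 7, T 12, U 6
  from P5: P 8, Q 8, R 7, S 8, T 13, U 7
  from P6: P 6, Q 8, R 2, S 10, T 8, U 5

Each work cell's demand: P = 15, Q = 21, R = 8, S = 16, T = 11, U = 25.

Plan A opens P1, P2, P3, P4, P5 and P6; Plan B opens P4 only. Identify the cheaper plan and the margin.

Plan A: {P1, P2, P3, P4, P5, P6}: P→P1 3·15=45, Q→P5 8·21=168, R→P6 2·8=16, S→P2 6·16=96, T→P2 5·11=55, U→P1 5·25=125. Service 505; fixed 447; total 952.
Plan B: {P4}: P→P4 14·15=210, Q→P4 13·21=273, R→P4 8·8=64, S→P4 7·16=112, T→P4 12·11=132, U→P4 6·25=150. Service 941; fixed 79; total 1020.
Difference: |952 − 1020| = 68.

Plan A is cheaper by 68.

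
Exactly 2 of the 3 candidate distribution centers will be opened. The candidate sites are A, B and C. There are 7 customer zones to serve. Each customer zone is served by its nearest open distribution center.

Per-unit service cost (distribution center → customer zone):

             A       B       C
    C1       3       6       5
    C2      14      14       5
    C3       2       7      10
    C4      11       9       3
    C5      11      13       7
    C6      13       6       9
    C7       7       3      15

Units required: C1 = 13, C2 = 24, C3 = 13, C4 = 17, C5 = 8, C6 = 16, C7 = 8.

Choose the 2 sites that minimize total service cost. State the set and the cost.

Choose A and C; total service cost 492.

With exactly 2 open, each customer zone uses its cheapest among the chosen.
{A, C}: C1→A 3·13=39, C2→C 5·24=120, C3→A 2·13=26, C4→C 3·17=51, C5→C 7·8=56, C6→C 9·16=144, C7→A 7·8=56. Service cost 492.
{B, C}: service cost 503
{A, B}: service cost 762
Among all 3 size-2 choices, {A, C} is lowest.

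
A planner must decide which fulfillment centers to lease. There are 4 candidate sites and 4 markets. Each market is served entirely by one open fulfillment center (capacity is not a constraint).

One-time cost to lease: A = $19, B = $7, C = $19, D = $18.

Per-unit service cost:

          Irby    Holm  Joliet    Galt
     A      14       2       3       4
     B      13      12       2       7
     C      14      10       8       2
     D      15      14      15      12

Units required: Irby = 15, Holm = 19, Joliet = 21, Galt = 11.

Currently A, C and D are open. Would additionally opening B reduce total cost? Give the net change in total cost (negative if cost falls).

Yes — net change −29 (cost falls by 29).

Current service cost with {A, C, D}: 333.
Adding B: each market re-picks its cheapest; new service cost 297, saving 36.
Extra fixed cost: 7. Net change = 7 − 36 = -29.
(Totals: 389 → 360.)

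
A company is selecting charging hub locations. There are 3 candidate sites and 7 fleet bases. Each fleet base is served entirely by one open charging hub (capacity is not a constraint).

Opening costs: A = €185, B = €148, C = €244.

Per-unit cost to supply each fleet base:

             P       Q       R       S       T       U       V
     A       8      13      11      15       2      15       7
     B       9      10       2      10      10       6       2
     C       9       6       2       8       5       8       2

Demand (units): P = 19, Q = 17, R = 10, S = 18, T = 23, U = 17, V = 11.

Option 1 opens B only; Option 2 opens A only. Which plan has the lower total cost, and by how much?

Option 1: {B}: P→B 9·19=171, Q→B 10·17=170, R→B 2·10=20, S→B 10·18=180, T→B 10·23=230, U→B 6·17=102, V→B 2·11=22. Service 895; fixed 148; total 1043.
Option 2: {A}: P→A 8·19=152, Q→A 13·17=221, R→A 11·10=110, S→A 15·18=270, T→A 2·23=46, U→A 15·17=255, V→A 7·11=77. Service 1131; fixed 185; total 1316.
Difference: |1043 − 1316| = 273.

Option 1 is cheaper by 273.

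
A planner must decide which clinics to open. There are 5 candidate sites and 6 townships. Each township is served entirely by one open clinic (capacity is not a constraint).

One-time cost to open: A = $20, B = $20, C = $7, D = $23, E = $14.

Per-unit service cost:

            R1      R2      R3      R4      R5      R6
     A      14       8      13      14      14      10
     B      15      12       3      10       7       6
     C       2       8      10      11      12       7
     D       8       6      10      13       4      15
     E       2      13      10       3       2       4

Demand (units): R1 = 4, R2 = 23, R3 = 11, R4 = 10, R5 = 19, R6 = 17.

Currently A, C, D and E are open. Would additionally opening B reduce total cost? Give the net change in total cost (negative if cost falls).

Current service cost with {A, C, D, E}: 392.
Adding B: each township re-picks its cheapest; new service cost 315, saving 77.
Extra fixed cost: 20. Net change = 20 − 77 = -57.
(Totals: 456 → 399.)

Yes — net change −57 (cost falls by 57).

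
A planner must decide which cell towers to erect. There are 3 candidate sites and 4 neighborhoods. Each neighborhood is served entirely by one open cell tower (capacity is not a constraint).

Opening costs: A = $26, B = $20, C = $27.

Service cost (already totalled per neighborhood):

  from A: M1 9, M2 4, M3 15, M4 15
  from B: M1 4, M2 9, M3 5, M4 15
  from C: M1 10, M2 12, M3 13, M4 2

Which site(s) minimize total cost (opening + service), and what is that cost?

Open B only; minimum total cost 53.

For any fixed open set, each neighborhood goes to its cheapest open site; total = fixed + service.
{B}: M1→B 4, M2→B 9, M3→B 5, M4→B 15. Service 33; fixed 20; total 53.
{C}: M1→C 10, M2→C 12, M3→C 13, M4→C 2. Service 37; fixed 27; total 64.
{B, C}: M1→B 4, M2→B 9, M3→B 5, M4→C 2. Service 20; fixed 47; total 67.
{A, B, C}: M1→B 4, M2→A 4, M3→B 5, M4→C 2. Service 15; fixed 73; total 88.
(All 7 nonempty subsets were checked; B only is lowest.)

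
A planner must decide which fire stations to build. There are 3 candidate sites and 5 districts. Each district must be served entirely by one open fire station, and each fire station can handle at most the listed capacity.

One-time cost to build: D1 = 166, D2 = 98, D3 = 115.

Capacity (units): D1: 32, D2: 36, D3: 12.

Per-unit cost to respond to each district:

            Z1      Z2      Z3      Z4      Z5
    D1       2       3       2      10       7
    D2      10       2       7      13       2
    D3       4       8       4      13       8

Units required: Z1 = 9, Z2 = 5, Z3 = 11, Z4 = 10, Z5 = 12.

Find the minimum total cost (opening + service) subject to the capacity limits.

Open {D1, D2}: Z1→D1 2·9=18, Z2→D2 2·5=10, Z3→D1 2·11=22, Z4→D1 10·10=100, Z5→D2 2·12=24.
Loads: D1 carries 30/32, D2 carries 17/36. Service 174; fixed 264; total 438.
Next best feasible plan costs 468.

Minimum total cost: 438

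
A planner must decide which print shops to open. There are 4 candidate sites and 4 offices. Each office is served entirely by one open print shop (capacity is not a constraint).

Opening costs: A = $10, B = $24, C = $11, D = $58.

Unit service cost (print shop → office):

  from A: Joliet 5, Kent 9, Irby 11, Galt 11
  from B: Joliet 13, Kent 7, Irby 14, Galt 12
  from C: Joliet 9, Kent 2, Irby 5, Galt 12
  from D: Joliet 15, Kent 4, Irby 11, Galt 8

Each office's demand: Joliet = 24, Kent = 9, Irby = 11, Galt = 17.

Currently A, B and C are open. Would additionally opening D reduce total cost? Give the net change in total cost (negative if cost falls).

Current service cost with {A, B, C}: 380.
Adding D: each office re-picks its cheapest; new service cost 329, saving 51.
Extra fixed cost: 58. Net change = 58 − 51 = 7.
(Totals: 425 → 432.)

No — net change +7 (cost rises by 7).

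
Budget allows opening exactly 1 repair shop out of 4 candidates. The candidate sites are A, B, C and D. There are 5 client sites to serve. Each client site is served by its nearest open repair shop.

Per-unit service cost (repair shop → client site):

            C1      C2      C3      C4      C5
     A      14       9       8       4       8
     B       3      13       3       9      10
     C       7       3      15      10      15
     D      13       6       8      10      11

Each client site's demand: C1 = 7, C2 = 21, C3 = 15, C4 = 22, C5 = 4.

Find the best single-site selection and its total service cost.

With exactly 1 open, each client site uses its cheapest among the chosen.
{A}: C1→A 14·7=98, C2→A 9·21=189, C3→A 8·15=120, C4→A 4·22=88, C5→A 8·4=32. Service cost 527.
{B}: service cost 577
{D}: service cost 601
Among all 4 size-1 choices, {A} is lowest.

Choose A only; total service cost 527.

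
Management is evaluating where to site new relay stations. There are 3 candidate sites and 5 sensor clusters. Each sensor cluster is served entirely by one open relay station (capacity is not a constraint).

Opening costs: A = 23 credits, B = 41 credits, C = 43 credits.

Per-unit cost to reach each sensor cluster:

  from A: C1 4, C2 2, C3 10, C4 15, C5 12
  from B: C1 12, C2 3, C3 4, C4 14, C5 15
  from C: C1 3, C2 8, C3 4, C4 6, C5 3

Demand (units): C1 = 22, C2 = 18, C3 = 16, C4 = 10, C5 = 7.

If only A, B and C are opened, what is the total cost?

Each sensor cluster is assigned to its cheapest site among the open ones.
{A, B, C}: C1→C 3·22=66, C2→A 2·18=36, C3→B 4·16=64, C4→C 6·10=60, C5→C 3·7=21. Service 247; fixed 107; total 354.

Total cost: 354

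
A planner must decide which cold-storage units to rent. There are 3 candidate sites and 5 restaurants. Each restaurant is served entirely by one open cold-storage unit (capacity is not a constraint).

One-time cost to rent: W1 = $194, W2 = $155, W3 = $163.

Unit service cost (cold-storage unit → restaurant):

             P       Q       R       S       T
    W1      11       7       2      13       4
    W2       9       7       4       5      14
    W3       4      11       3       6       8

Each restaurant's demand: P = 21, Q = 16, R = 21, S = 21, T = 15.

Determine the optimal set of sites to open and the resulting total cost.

For any fixed open set, each restaurant goes to its cheapest open site; total = fixed + service.
{W3}: P→W3 4·21=84, Q→W3 11·16=176, R→W3 3·21=63, S→W3 6·21=126, T→W3 8·15=120. Service 569; fixed 163; total 732.
{W1, W3}: P→W3 4·21=84, Q→W1 7·16=112, R→W1 2·21=42, S→W3 6·21=126, T→W1 4·15=60. Service 424; fixed 357; total 781.
{W2, W3}: P→W3 4·21=84, Q→W2 7·16=112, R→W3 3·21=63, S→W2 5·21=105, T→W3 8·15=120. Service 484; fixed 318; total 802.
{W1, W2, W3}: service 403 + fixed 512 = 915
No other subset beats 732.

Open W3 only; minimum total cost 732.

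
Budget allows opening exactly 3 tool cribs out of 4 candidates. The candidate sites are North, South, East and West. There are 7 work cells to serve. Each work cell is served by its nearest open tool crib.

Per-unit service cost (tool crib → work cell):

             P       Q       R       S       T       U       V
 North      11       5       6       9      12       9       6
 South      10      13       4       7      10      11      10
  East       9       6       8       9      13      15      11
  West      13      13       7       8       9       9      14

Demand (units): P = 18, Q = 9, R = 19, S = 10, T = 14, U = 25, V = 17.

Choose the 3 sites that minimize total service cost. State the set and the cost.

Choose North, South and East; total service cost 820.

With exactly 3 open, each work cell uses its cheapest among the chosen.
{North, South, East}: P→East 9·18=162, Q→North 5·9=45, R→South 4·19=76, S→South 7·10=70, T→South 10·14=140, U→North 9·25=225, V→North 6·17=102. Service cost 820.
{North, South, West}: service cost 824
{North, East, West}: service cost 854
Among all 4 size-3 choices, {North, South, East} is lowest.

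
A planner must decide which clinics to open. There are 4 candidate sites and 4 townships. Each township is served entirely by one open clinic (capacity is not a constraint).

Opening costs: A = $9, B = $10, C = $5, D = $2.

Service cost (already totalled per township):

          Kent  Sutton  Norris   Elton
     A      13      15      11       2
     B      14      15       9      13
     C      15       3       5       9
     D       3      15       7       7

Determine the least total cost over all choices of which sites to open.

Minimum total cost: 25

For any fixed open set, each township goes to its cheapest open site; total = fixed + service.
{C, D}: Kent→D 3, Sutton→C 3, Norris→C 5, Elton→D 7. Service 18; fixed 7; total 25.
{A, C, D}: Kent→D 3, Sutton→C 3, Norris→C 5, Elton→A 2. Service 13; fixed 16; total 29.
{D}: Kent→D 3, Sutton→D 15, Norris→D 7, Elton→D 7. Service 32; fixed 2; total 34.
{A, B, C, D}: service 13 + fixed 26 = 39
No other subset beats 25.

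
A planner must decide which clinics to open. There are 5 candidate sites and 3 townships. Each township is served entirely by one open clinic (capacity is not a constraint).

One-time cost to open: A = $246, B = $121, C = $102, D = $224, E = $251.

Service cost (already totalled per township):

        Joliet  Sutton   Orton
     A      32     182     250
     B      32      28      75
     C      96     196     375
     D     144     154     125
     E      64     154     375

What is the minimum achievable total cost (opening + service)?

Minimum total cost: 256

For any fixed open set, each township goes to its cheapest open site; total = fixed + service.
{B}: Joliet→B 32, Sutton→B 28, Orton→B 75. Service 135; fixed 121; total 256.
{B, C}: Joliet→B 32, Sutton→B 28, Orton→B 75. Service 135; fixed 223; total 358.
{B, D}: Joliet→B 32, Sutton→B 28, Orton→B 75. Service 135; fixed 345; total 480.
{A, B, C, D, E}: service 135 + fixed 944 = 1079
No other subset beats 256.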